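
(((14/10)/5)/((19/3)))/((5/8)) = 168/2375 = 0.07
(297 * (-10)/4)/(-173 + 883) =-297/284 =-1.05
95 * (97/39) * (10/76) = 2425/78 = 31.09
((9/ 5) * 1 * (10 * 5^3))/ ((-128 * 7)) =-1125/ 448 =-2.51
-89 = -89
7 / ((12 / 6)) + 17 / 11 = 111 / 22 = 5.05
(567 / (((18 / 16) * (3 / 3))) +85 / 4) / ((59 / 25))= 52525 / 236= 222.56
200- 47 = 153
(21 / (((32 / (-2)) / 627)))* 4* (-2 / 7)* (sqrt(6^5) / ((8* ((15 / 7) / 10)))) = 39501* sqrt(6) / 2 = 48378.65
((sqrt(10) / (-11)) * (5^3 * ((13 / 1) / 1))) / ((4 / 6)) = -4875 * sqrt(10) / 22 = -700.73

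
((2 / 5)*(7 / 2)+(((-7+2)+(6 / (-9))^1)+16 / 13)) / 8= -74 / 195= -0.38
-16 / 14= -8 / 7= -1.14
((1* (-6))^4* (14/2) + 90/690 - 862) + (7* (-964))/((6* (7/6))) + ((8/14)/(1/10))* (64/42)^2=515424587/71001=7259.40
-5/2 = -2.50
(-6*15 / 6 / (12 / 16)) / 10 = -2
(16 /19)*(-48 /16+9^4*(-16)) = -1679664 /19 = -88403.37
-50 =-50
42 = 42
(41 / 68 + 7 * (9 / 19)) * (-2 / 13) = -5063 / 8398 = -0.60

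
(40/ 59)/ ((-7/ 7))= -40/ 59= -0.68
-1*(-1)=1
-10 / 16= -5 / 8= -0.62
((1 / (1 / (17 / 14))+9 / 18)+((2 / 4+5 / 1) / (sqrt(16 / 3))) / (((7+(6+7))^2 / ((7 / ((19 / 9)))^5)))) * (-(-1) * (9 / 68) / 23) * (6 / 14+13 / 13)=270 / 19159+14035888251 * sqrt(3) / 1239238027520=0.03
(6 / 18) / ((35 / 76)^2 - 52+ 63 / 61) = -352336 / 53648577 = -0.01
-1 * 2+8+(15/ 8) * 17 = 303/ 8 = 37.88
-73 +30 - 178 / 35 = -1683 / 35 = -48.09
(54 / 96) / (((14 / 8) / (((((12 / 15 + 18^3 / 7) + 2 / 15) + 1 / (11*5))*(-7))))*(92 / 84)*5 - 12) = -8670411 / 184994068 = -0.05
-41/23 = -1.78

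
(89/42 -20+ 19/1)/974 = 47/40908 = 0.00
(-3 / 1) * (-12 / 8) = 9 / 2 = 4.50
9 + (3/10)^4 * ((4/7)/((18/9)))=315081/35000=9.00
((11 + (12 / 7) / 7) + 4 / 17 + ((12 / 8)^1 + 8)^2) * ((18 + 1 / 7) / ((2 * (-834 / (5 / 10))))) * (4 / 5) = -8609711 / 19452216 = -0.44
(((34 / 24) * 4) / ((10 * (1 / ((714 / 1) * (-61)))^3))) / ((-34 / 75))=103274750244330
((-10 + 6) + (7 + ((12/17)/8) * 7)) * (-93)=-11439/34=-336.44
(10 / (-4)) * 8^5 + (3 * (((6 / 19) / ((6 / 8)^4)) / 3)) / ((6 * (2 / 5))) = -126074240 / 1539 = -81919.58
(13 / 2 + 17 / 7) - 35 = -365 / 14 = -26.07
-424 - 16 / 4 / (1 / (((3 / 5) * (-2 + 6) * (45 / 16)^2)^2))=-1910401 / 1024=-1865.63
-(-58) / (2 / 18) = 522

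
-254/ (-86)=2.95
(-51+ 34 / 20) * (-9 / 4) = 4437 / 40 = 110.92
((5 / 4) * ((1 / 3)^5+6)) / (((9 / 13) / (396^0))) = 94835 / 8748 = 10.84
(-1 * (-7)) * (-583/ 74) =-4081/ 74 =-55.15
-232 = -232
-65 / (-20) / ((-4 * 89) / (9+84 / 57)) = -2587 / 27056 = -0.10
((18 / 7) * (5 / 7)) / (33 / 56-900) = -240 / 117523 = -0.00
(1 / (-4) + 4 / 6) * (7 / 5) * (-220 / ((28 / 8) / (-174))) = 6380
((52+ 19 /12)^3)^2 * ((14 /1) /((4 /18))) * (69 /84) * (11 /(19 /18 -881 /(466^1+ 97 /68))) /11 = -17222438183341610433565 /11659567104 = -1477107857412.06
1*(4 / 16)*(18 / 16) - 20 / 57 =-127 / 1824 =-0.07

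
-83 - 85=-168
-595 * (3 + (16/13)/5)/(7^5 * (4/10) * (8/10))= -0.36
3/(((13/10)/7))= 210/13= 16.15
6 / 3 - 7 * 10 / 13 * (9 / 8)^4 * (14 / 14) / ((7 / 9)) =-241997 / 26624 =-9.09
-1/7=-0.14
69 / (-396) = -23 / 132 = -0.17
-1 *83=-83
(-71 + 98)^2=729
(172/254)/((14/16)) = 688/889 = 0.77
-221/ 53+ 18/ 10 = -628/ 265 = -2.37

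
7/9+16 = 151/9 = 16.78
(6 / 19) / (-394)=-0.00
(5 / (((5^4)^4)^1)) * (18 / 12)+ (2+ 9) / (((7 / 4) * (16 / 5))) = 1678466796917 / 854492187500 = 1.96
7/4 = 1.75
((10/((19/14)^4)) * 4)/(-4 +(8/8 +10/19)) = -1536640/322373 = -4.77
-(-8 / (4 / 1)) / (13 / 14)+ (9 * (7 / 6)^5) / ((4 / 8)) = 230587 / 5616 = 41.06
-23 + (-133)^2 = 17666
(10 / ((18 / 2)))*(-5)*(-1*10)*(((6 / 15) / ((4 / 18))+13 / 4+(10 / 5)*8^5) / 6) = 32770525 / 54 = 606861.57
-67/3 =-22.33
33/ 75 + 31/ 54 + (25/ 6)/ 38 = 57647/ 51300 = 1.12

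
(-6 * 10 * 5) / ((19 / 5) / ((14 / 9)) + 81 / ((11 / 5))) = -77000 / 10077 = -7.64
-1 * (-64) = 64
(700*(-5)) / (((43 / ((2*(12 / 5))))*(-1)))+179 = 24497 / 43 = 569.70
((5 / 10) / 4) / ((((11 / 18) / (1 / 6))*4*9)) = 1 / 1056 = 0.00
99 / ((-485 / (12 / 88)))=-0.03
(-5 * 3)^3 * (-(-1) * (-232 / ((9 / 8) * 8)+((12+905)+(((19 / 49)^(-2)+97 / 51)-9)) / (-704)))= 12339467625 / 135014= 91393.99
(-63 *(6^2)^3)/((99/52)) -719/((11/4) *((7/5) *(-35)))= -832153540/539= -1543884.12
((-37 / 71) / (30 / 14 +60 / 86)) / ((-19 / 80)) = 178192 / 230679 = 0.77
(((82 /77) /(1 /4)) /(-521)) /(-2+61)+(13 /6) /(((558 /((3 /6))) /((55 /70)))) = 43959871 /31697564976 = 0.00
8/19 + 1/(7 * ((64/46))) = 2229/4256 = 0.52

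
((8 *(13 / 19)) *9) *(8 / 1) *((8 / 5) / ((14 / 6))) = 179712 / 665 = 270.24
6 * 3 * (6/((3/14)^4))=153664/3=51221.33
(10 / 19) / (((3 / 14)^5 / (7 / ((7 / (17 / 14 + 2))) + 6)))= 10733.52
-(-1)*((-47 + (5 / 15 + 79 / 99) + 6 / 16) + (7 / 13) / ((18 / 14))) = -154697 / 3432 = -45.07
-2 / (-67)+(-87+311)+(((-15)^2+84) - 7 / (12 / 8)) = 106201 / 201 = 528.36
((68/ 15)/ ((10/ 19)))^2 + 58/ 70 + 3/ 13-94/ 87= 1100983424/ 14844375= 74.17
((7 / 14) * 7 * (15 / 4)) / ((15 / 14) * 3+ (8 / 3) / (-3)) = 6615 / 1172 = 5.64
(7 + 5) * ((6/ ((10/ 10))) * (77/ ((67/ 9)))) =49896/ 67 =744.72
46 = 46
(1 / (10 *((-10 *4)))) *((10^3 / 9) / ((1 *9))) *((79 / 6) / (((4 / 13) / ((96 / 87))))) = -10270 / 7047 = -1.46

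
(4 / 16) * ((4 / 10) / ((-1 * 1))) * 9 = -9 / 10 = -0.90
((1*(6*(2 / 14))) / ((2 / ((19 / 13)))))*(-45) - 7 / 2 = -5767 / 182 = -31.69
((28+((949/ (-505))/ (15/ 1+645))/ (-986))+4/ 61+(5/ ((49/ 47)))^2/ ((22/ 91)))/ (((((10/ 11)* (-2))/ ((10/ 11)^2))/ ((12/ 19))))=-847160848664227/ 23951417407610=-35.37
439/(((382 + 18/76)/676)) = 11277032/14525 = 776.39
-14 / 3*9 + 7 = -35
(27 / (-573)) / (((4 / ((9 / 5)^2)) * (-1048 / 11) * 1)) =8019 / 20016800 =0.00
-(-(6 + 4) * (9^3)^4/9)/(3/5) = 523017660150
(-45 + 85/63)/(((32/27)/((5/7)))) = -20625/784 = -26.31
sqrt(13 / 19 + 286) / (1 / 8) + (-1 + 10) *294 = 2781.45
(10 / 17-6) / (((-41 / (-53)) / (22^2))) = -2359984 / 697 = -3385.92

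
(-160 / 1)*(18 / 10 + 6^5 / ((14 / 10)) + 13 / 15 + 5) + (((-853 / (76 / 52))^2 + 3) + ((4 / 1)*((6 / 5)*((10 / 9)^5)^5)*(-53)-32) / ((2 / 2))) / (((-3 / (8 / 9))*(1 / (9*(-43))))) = 68499391127672357458077750006160448 / 1814128214897311491822419223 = 37758847.78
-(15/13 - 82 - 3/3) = 1064/13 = 81.85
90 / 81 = 10 / 9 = 1.11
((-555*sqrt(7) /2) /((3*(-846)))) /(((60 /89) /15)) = 16465*sqrt(7) /6768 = 6.44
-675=-675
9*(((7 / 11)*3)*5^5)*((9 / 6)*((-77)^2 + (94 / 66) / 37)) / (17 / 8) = 17102978550000 / 76109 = 224716900.10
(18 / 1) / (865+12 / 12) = 9 / 433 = 0.02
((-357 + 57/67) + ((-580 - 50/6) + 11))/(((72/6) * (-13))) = 93815/15678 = 5.98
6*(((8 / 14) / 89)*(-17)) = -408 / 623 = -0.65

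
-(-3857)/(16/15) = 3615.94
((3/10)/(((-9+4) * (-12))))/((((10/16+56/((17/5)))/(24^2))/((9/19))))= 29376/368125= 0.08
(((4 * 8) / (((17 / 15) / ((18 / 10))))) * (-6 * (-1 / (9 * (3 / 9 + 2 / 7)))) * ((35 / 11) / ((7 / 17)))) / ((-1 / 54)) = -3265920 / 143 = -22838.60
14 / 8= 7 / 4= 1.75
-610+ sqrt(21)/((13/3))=-610+ 3 * sqrt(21)/13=-608.94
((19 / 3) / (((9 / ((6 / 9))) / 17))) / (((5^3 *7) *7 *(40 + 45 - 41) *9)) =323 / 98232750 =0.00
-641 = -641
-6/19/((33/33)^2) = -0.32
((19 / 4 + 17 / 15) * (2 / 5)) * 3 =353 / 50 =7.06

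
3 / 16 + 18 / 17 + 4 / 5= 2783 / 1360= 2.05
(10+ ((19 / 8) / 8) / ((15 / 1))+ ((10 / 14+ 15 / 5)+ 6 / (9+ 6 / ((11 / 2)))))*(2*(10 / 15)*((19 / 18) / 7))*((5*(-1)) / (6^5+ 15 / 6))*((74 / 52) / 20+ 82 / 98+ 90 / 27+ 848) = -4409747814564541 / 2794147547667840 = -1.58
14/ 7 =2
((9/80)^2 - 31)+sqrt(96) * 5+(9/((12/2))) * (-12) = -313519/6400+20 * sqrt(6) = 0.00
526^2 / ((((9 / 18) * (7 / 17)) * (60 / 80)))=37627936 / 21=1791806.48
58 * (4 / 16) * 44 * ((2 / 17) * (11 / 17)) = 14036 / 289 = 48.57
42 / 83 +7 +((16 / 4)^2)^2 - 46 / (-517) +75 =14529450 / 42911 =338.59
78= 78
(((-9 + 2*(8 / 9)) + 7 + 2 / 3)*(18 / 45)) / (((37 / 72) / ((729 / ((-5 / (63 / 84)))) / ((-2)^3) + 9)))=7254 / 925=7.84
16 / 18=8 / 9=0.89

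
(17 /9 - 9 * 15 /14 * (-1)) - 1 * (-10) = 2713 /126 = 21.53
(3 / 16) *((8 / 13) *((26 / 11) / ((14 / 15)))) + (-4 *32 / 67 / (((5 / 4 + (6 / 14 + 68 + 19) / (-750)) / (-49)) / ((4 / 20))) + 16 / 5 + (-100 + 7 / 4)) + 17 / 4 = -15142493199 / 204657530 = -73.99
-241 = -241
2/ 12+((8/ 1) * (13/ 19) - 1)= 529/ 114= 4.64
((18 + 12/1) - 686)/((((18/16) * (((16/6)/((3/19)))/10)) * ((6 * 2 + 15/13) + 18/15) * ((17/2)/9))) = -25.47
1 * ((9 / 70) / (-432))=-1 / 3360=-0.00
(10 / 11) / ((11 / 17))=170 / 121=1.40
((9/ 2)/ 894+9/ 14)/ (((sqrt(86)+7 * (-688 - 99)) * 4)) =-125133/ 4256000240 - 159 * sqrt(86)/ 29792001680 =-0.00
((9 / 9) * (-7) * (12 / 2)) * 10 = -420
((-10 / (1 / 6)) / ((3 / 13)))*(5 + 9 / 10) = -1534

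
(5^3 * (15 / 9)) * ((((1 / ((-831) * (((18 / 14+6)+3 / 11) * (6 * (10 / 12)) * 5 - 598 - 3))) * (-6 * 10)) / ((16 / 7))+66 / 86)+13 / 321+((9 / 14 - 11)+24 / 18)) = -1711.66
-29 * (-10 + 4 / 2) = 232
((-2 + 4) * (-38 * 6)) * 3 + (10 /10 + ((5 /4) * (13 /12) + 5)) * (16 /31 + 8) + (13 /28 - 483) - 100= -1638703 /868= -1887.91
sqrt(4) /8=1 /4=0.25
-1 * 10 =-10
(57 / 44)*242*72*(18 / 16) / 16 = 50787 / 32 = 1587.09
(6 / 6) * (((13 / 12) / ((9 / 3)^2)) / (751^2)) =13 / 60912108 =0.00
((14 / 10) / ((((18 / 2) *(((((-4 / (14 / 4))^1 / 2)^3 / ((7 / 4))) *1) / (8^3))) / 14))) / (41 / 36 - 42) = 1882384 / 7355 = 255.93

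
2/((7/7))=2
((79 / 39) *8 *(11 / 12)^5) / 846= 12723029 / 1026245376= 0.01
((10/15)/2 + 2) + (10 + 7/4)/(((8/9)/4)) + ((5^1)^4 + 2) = 16373/24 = 682.21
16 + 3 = 19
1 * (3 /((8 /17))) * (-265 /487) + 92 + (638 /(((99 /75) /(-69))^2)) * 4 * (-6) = -1793052285913 /42856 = -41839002.38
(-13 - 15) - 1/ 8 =-225/ 8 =-28.12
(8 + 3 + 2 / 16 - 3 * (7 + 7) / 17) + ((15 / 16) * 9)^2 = 347489 / 4352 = 79.85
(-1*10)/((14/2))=-1.43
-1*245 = -245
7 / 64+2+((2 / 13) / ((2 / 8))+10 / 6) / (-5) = 20629 / 12480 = 1.65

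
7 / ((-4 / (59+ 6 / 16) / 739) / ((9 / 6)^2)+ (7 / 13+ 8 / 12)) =287489475 / 49492861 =5.81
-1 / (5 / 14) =-14 / 5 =-2.80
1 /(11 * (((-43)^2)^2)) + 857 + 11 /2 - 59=60434145279 /75213622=803.50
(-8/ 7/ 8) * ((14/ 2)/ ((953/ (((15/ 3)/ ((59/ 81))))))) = -405/ 56227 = -0.01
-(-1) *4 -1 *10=-6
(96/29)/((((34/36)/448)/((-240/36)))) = -5160960/493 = -10468.48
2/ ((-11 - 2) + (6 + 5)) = -1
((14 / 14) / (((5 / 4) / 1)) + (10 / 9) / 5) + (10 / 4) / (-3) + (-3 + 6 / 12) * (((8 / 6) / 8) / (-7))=313 / 1260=0.25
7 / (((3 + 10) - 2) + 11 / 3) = 21 / 44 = 0.48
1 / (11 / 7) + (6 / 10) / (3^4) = 956 / 1485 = 0.64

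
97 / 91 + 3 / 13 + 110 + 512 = 56720 / 91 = 623.30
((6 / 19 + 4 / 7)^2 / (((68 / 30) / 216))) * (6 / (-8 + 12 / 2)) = -67670640 / 300713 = -225.03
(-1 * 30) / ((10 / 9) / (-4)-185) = 108 / 667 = 0.16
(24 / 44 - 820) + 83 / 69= -621053 / 759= -818.25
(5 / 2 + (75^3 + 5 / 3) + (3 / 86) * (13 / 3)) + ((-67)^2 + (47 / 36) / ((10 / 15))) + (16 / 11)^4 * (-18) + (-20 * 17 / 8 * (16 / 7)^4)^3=-108797059087961012803631937 / 69711698352985304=-1560671474.92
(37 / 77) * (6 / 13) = 222 / 1001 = 0.22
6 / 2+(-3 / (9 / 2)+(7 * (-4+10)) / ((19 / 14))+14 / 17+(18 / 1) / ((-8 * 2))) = 255655 / 7752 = 32.98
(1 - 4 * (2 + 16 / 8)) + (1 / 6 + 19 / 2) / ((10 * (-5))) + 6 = -1379 / 150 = -9.19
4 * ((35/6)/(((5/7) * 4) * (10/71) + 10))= 3479/1551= 2.24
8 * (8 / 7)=64 / 7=9.14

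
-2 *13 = -26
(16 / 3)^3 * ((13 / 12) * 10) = 133120 / 81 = 1643.46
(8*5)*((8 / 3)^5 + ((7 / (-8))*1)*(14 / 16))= 10426225 / 1944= 5363.28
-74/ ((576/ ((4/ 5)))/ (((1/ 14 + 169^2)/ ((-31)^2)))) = -986309/ 322896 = -3.05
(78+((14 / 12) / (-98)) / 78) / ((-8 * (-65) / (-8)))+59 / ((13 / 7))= 2603765 / 85176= 30.57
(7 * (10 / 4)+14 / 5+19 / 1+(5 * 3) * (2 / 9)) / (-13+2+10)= -1279 / 30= -42.63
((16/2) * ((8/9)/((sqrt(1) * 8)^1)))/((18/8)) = 32/81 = 0.40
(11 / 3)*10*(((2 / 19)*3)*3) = 34.74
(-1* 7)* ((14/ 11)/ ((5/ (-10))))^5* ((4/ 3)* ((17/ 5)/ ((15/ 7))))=57344946176/ 36236475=1582.52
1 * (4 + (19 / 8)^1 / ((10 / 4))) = 99 / 20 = 4.95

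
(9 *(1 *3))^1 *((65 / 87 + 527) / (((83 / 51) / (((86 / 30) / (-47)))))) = -302068206 / 565645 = -534.02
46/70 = 23/35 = 0.66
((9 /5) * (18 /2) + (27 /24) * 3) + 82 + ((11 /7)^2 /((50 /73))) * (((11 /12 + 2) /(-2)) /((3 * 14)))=7158299 /70560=101.45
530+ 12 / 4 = 533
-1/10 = -0.10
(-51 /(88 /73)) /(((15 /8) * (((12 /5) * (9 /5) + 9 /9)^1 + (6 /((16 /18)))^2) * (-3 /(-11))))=-99280 /61059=-1.63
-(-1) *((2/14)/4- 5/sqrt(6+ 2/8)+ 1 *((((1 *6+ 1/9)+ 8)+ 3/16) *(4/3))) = 3232/189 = 17.10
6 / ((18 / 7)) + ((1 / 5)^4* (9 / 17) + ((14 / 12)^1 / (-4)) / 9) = 5282569 / 2295000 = 2.30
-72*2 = -144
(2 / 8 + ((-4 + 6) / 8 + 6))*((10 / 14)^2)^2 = 8125 / 4802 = 1.69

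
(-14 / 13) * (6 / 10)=-42 / 65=-0.65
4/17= 0.24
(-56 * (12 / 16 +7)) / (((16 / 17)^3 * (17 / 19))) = -1191547 / 2048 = -581.81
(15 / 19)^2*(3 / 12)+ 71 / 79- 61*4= -27714245 / 114076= -242.95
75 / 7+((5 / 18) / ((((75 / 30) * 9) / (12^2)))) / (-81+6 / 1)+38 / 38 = 55238 / 4725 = 11.69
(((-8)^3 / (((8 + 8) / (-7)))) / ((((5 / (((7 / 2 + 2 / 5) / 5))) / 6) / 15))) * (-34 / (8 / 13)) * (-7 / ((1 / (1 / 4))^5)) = 3800979 / 3200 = 1187.81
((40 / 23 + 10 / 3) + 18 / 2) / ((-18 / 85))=-82535 / 1242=-66.45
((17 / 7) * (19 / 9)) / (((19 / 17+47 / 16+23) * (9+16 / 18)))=87856 / 4584657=0.02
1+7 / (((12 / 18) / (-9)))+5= -177 / 2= -88.50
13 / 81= 0.16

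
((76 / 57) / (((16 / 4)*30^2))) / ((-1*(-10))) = 1 / 27000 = 0.00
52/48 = 13/12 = 1.08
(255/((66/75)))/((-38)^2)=6375/31768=0.20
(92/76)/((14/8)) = 0.69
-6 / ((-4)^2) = -3 / 8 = -0.38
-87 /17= -5.12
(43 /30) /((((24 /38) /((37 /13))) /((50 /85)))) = 30229 /7956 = 3.80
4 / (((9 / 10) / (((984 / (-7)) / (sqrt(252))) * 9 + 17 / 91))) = 680 / 819 - 6560 * sqrt(7) / 49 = -353.38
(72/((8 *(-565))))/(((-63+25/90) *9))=18/637885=0.00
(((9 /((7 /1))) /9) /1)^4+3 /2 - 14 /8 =-2397 /9604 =-0.25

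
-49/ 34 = -1.44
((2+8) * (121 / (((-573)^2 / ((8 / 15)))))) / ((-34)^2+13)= 1936 / 1151449803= 0.00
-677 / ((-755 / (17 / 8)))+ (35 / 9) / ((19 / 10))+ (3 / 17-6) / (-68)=1205272061 / 298490760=4.04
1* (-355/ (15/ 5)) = -118.33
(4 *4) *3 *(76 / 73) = 49.97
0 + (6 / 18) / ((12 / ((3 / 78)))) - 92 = -92.00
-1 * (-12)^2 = -144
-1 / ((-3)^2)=-1 / 9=-0.11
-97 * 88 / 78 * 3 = -4268 / 13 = -328.31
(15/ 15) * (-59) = -59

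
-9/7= -1.29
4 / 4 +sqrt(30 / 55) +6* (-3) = -17 +sqrt(66) / 11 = -16.26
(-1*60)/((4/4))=-60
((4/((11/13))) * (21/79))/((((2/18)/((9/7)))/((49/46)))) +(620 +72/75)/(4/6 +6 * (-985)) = 34068976959/2214559600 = 15.38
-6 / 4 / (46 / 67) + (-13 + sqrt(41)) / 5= -2201 / 460 + sqrt(41) / 5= -3.50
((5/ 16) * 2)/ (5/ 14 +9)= 35/ 524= 0.07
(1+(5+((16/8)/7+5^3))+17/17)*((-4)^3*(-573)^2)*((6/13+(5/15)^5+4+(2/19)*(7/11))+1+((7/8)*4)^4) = -222100549497559624/513513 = -432512028902.01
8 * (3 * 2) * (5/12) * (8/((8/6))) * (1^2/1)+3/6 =120.50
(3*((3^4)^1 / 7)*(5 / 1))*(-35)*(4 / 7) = -24300 / 7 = -3471.43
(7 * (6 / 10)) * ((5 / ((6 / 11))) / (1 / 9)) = 693 / 2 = 346.50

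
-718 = -718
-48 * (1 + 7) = -384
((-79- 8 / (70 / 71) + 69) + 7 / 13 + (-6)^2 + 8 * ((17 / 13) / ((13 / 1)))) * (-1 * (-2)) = 227478 / 5915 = 38.46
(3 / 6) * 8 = 4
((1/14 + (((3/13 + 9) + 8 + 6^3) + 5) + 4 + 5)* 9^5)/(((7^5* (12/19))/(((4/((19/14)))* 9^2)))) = 71758883907/218491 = 328429.47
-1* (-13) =13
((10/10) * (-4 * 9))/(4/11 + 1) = -132/5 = -26.40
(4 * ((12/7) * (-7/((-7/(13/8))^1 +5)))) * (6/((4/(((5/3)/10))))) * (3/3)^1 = -52/3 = -17.33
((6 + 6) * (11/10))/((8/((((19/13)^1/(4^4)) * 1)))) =627/66560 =0.01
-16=-16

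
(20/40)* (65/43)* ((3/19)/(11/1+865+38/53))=10335/75925444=0.00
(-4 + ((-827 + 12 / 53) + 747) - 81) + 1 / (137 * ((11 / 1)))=-13160578 / 79871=-164.77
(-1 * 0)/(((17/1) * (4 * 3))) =0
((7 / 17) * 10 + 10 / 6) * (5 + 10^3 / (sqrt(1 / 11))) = 1475 / 51 + 295000 * sqrt(11) / 51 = 19213.32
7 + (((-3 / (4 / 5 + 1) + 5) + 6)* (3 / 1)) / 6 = 35 / 3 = 11.67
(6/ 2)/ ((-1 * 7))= -3/ 7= -0.43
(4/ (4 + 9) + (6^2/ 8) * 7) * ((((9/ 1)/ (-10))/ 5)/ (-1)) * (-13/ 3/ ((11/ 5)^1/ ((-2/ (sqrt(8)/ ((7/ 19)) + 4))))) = -121569/ 57860 + 329973 * sqrt(2)/ 115720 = 1.93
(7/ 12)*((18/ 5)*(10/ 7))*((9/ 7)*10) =38.57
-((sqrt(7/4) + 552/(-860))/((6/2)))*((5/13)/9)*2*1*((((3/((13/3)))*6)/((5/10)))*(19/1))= 20976/7267 - 380*sqrt(7)/169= -3.06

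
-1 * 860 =-860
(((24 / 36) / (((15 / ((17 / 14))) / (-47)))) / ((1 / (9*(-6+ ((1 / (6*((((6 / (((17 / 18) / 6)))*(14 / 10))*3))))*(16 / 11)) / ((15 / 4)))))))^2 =651653327773224676 / 34738823421225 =18758.65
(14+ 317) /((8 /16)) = 662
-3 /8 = -0.38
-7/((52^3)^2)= -7/19770609664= -0.00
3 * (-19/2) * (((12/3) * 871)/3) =-33098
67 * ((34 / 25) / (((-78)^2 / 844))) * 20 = 1922632 / 7605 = 252.81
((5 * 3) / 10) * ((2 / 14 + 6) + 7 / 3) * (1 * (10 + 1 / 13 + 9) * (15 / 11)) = 330.75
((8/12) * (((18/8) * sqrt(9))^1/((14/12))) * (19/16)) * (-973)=-71307/16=-4456.69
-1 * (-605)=605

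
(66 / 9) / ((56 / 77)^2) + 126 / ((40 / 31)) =53527 / 480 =111.51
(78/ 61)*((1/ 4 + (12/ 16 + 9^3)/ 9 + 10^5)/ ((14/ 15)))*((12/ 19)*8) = 802938240/ 1159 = 692785.37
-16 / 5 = -3.20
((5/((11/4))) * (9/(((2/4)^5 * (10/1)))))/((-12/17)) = -816/11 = -74.18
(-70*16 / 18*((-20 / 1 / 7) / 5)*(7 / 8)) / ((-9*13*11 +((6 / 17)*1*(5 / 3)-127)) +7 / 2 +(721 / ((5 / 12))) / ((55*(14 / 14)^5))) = -2618000 / 115996563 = -0.02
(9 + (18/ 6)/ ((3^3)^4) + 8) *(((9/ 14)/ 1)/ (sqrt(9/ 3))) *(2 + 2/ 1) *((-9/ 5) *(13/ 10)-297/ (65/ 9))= -378123940 *sqrt(3)/ 597051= -1096.94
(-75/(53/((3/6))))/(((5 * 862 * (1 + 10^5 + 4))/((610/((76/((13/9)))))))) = -3965/208338576408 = -0.00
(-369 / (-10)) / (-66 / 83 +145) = 0.26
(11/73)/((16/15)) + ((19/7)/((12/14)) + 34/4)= 41375/3504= 11.81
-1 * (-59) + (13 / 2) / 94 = 11105 / 188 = 59.07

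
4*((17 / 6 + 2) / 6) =3.22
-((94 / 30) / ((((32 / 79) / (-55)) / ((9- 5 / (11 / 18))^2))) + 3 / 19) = 1903713 / 6688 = 284.65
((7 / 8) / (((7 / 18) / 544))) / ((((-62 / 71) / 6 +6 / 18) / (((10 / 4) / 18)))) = 3621 / 4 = 905.25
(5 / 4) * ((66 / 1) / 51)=55 / 34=1.62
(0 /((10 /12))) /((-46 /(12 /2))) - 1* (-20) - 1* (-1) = 21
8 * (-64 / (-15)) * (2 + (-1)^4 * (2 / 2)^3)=512 / 5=102.40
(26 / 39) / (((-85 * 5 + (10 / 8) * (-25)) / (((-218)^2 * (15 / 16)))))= -23762 / 365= -65.10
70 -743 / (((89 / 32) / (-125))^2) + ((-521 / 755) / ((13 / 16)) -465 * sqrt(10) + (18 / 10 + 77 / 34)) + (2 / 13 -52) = -3967087994327191 / 2643316910 -465 * sqrt(10) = -1502269.69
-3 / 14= -0.21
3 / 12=1 / 4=0.25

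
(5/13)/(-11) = -5/143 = -0.03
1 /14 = 0.07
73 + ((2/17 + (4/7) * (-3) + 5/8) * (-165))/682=4322627/59024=73.24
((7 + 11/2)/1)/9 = 25/18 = 1.39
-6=-6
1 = 1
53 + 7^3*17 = 5884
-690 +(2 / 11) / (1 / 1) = -7588 / 11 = -689.82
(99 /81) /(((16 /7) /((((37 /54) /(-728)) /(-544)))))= 0.00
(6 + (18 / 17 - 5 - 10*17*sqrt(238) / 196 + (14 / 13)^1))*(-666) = -461538 / 221 + 28305*sqrt(238) / 49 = 6823.19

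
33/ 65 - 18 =-1137/ 65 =-17.49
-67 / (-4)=67 / 4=16.75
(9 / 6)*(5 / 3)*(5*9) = 225 / 2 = 112.50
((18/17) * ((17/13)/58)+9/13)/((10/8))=216/377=0.57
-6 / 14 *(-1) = 0.43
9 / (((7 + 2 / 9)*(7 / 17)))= 1377 / 455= 3.03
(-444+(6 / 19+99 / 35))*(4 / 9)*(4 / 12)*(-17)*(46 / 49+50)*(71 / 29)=392543127808 / 2834895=138468.31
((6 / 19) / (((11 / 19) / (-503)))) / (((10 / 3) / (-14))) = 63378 / 55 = 1152.33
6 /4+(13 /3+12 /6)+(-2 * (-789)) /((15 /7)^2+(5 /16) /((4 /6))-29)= -58.08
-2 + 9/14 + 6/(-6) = -33/14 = -2.36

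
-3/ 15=-1/ 5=-0.20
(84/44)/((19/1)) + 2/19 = 43/209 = 0.21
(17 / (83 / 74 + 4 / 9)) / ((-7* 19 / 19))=-11322 / 7301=-1.55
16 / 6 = 8 / 3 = 2.67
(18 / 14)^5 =3.51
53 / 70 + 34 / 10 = 291 / 70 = 4.16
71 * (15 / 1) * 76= 80940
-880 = -880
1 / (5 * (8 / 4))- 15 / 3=-49 / 10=-4.90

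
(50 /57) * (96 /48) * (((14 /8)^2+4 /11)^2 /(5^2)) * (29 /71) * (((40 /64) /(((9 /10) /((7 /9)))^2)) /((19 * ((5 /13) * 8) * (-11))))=-0.00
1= 1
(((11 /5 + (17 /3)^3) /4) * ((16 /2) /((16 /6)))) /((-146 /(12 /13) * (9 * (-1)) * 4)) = 12431 /512460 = 0.02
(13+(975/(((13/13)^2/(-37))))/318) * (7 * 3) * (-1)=223587/106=2109.31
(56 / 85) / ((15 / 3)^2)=0.03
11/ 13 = 0.85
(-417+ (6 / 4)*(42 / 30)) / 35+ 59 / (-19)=-99481 / 6650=-14.96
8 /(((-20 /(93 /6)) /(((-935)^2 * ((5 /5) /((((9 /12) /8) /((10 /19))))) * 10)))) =-17344624000 /57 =-304291649.12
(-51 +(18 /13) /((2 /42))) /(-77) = 285 /1001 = 0.28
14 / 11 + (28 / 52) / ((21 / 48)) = 358 / 143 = 2.50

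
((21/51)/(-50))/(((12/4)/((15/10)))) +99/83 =167719/141100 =1.19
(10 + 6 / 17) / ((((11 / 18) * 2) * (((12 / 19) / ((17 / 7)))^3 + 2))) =142722072 / 33994619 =4.20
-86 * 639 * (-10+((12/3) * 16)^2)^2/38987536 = -114684848973/4873442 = -23532.62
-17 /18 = -0.94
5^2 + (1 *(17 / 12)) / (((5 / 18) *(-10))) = 2449 / 100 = 24.49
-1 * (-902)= 902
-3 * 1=-3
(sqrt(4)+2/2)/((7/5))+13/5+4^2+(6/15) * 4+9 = 1097/35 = 31.34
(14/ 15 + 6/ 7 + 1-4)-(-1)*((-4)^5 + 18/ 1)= -105757/ 105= -1007.21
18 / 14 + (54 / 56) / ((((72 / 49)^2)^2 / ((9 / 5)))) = 25671361 / 15482880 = 1.66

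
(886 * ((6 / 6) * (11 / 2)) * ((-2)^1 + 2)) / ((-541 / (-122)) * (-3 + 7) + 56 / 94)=0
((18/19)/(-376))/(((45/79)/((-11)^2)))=-9559/17860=-0.54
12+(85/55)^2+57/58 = 107875/7018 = 15.37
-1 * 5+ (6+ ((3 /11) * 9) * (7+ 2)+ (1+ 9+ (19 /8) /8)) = 23505 /704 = 33.39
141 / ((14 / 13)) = 130.93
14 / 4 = 7 / 2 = 3.50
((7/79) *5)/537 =35/42423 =0.00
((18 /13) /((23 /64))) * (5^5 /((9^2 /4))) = 1600000 /2691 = 594.57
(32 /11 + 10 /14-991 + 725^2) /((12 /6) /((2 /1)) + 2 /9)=363573873 /847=429248.96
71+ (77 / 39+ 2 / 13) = 2852 / 39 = 73.13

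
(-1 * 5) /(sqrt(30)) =-sqrt(30) /6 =-0.91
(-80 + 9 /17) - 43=-2082 /17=-122.47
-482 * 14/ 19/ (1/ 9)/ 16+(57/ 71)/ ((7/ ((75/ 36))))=-3768463/ 18886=-199.54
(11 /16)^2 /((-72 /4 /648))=-1089 /64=-17.02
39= 39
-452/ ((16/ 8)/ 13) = -2938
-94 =-94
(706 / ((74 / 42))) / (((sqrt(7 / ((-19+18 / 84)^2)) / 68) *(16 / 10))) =23673945 *sqrt(7) / 518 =120917.70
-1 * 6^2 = -36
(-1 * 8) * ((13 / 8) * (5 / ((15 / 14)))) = -182 / 3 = -60.67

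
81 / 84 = 27 / 28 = 0.96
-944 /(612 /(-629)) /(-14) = -4366 /63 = -69.30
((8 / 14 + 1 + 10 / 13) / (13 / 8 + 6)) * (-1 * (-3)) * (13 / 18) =284 / 427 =0.67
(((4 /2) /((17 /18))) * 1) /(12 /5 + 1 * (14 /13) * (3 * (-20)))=-195 /5729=-0.03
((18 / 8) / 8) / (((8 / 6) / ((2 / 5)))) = 27 / 320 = 0.08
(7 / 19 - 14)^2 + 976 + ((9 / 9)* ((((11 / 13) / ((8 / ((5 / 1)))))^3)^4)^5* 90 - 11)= 2185168564082958788140834536266474470329935800393648270480559865936554594680374533767539361464737902557141497380080010438335573 / 1898792747153536490831699954067890606193214894878333364364927056911822083035038268002989785098397707940937508211887825747968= 1150.82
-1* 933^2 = -870489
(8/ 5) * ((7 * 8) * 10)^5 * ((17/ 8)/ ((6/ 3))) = 93624401920000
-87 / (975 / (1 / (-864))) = 29 / 280800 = 0.00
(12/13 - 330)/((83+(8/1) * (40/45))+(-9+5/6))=-77004/19175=-4.02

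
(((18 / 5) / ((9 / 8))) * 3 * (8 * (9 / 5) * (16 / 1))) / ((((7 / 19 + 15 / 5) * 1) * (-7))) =-16416 / 175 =-93.81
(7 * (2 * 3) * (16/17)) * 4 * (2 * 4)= 21504/17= 1264.94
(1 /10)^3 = 1 /1000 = 0.00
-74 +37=-37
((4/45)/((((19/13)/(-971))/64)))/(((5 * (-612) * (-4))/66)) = -4443296/218025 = -20.38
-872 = -872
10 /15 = 2 /3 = 0.67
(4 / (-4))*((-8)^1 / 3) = 2.67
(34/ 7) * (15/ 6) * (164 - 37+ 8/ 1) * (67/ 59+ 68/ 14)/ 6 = 9466875/ 5782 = 1637.30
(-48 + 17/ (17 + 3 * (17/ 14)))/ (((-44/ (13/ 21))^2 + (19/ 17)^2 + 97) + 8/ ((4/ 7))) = -1152073/ 126111812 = -0.01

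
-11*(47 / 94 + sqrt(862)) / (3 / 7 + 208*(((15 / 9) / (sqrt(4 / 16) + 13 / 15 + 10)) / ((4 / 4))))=-26257*sqrt(862) / 73823 - 26257 / 147646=-10.62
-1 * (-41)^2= -1681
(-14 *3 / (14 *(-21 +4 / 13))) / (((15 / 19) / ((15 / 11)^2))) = 11115 / 32549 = 0.34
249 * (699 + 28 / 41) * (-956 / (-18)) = 1138128038 / 123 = 9253073.48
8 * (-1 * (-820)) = 6560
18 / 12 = 3 / 2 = 1.50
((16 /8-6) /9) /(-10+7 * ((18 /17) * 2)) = -34 /369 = -0.09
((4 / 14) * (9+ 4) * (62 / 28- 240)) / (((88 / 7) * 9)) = -43277 / 5544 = -7.81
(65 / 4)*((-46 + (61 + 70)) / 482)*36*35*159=574107.11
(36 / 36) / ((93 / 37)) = 37 / 93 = 0.40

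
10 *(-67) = -670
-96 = -96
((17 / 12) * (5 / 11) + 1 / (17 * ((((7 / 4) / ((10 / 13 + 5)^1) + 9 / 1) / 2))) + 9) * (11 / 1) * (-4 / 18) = -60479231 / 2562138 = -23.60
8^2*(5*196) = 62720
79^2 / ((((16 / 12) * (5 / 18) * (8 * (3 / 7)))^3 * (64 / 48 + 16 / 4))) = 4681629981 / 8192000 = 571.49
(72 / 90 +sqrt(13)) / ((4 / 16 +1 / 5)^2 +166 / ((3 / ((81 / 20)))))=320 / 89721 +400*sqrt(13) / 89721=0.02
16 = 16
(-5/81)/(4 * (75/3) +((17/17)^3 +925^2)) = -5/69313806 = -0.00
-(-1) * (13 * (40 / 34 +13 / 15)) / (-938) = -6773 / 239190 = -0.03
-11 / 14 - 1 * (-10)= 129 / 14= 9.21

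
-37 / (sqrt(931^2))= -37 / 931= -0.04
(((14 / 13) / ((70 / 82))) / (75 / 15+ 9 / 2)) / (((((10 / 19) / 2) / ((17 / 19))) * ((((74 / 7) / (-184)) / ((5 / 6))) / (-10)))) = 1795472 / 27417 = 65.49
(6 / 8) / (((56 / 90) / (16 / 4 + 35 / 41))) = 26865 / 4592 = 5.85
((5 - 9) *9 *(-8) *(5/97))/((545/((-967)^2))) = 269305632/10573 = 25471.07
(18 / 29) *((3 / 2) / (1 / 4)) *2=216 / 29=7.45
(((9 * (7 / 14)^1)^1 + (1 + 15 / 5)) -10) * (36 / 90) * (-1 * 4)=12 / 5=2.40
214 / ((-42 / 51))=-1819 / 7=-259.86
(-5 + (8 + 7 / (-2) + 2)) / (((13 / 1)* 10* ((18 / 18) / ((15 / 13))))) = 9 / 676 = 0.01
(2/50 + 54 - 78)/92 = -599/2300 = -0.26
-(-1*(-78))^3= -474552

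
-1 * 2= -2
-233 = -233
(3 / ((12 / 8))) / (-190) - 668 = -63461 / 95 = -668.01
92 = 92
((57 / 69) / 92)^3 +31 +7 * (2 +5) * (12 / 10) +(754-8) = 39593086762679 / 47371484480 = 835.80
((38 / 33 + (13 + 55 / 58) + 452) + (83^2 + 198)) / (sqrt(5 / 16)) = 28917094*sqrt(5) / 4785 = 13513.18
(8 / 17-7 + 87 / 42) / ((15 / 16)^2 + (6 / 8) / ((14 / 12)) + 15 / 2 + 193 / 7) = -135808 / 1114775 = -0.12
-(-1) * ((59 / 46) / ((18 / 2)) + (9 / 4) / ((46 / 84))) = 880 / 207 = 4.25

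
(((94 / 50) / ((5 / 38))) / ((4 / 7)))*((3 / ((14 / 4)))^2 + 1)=15181 / 350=43.37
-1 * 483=-483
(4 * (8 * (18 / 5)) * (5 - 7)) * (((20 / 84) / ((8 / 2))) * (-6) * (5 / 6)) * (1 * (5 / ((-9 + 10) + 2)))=800 / 7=114.29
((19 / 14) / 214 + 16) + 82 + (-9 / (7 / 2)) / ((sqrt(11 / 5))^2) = 96.84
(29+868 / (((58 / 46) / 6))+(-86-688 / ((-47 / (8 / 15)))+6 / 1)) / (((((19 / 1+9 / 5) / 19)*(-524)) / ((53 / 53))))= -1587728179 / 222834144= -7.13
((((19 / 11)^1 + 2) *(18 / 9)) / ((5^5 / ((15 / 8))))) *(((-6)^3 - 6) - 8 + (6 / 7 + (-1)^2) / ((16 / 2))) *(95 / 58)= -30070179 / 17864000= -1.68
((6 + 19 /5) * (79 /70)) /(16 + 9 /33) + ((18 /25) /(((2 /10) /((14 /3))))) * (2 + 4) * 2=1810403 /8950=202.28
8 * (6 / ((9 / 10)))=160 / 3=53.33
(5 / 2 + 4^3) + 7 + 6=159 / 2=79.50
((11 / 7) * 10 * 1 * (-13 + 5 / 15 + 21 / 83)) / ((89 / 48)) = -5440160 / 51709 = -105.21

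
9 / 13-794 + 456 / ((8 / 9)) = -3644 / 13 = -280.31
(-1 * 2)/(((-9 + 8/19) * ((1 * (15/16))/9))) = 1824/815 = 2.24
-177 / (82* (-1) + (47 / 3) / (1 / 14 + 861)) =6401205 / 2964872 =2.16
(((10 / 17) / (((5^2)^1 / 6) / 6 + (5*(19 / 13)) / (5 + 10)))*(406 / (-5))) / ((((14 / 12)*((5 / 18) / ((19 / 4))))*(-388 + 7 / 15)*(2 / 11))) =459520776 / 54648013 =8.41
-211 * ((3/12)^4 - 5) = 269869/256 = 1054.18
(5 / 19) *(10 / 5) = 10 / 19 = 0.53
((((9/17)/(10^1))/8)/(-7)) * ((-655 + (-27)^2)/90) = -37/47600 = -0.00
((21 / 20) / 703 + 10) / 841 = 4849 / 407740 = 0.01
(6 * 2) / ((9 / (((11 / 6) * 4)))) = 88 / 9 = 9.78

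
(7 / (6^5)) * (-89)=-623 / 7776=-0.08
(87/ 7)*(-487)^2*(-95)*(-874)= 1713216360090/ 7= 244745194298.57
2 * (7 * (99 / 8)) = 693 / 4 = 173.25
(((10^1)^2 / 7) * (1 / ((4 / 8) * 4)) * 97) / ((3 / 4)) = 19400 / 21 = 923.81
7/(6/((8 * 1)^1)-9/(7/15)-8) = -196/743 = -0.26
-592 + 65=-527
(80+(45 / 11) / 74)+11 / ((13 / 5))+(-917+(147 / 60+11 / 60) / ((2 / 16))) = -128832773 / 158730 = -811.65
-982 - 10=-992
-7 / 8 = -0.88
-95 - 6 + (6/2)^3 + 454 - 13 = 367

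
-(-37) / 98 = 37 / 98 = 0.38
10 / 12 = 0.83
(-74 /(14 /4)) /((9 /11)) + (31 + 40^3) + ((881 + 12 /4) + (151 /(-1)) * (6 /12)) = 64813.66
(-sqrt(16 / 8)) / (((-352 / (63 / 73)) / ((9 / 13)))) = 567 * sqrt(2) / 334048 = 0.00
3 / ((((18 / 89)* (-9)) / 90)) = -445 / 3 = -148.33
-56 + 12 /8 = -109 /2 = -54.50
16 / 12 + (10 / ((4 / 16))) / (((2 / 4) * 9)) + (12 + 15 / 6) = 445 / 18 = 24.72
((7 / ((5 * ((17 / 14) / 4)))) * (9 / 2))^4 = 9682651996416 / 52200625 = 185489.20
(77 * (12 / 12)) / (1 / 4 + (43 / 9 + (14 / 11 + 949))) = 30492 / 378299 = 0.08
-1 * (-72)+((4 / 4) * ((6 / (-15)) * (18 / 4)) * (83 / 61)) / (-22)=483867 / 6710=72.11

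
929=929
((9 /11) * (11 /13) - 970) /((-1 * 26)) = 12601 /338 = 37.28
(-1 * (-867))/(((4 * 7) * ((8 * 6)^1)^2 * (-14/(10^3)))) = -36125/37632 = -0.96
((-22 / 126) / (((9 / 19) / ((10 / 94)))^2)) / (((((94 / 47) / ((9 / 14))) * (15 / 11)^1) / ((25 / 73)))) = -5460125 / 7680348396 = -0.00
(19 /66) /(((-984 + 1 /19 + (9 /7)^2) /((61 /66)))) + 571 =2274652619387 /3983631696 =571.00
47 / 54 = 0.87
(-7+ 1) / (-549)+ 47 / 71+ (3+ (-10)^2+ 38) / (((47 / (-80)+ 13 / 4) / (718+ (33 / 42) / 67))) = 231713320267 / 6093717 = 38024.96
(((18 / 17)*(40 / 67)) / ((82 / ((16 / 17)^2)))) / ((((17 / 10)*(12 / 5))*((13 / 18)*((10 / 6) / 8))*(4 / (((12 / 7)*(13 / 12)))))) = 0.01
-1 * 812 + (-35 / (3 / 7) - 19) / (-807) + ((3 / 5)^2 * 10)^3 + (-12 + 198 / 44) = -467688331 / 605250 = -772.72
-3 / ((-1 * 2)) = 1.50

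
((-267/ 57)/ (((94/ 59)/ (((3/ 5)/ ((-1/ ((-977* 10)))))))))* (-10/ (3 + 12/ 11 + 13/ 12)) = 20315698920/ 609919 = 33308.85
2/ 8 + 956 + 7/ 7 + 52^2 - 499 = 12649/ 4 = 3162.25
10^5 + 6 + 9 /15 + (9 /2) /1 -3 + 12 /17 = 17001497 /170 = 100008.81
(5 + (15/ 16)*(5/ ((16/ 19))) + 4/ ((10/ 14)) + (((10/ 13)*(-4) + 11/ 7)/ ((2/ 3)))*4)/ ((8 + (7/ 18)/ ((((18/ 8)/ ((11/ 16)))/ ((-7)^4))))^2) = 5451554583/ 65744194372220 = 0.00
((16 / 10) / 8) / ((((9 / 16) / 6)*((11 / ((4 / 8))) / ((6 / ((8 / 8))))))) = 32 / 55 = 0.58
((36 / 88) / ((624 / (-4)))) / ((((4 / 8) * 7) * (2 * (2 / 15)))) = -45 / 16016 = -0.00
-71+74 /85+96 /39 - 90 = -174223 /1105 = -157.67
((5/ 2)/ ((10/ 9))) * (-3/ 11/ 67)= -27/ 2948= -0.01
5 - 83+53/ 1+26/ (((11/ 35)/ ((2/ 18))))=-1565/ 99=-15.81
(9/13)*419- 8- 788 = -6577/13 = -505.92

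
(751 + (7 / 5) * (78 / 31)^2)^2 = 13330845206449 / 23088025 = 577392.19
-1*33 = -33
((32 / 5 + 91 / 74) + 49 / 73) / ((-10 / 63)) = -14125167 / 270100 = -52.30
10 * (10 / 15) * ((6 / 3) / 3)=40 / 9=4.44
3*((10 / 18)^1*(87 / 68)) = 145 / 68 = 2.13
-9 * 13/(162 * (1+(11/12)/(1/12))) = -13/216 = -0.06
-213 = -213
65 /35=13 /7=1.86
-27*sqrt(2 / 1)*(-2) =54*sqrt(2) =76.37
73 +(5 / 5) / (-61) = 4452 / 61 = 72.98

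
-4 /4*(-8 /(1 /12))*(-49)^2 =230496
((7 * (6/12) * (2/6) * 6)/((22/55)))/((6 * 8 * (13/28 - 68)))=-245/45384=-0.01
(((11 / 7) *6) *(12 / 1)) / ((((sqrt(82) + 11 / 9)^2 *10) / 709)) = 153803361492 / 1488320435 -4502893032 *sqrt(82) / 1488320435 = 75.94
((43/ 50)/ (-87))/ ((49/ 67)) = -2881/ 213150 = -0.01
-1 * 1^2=-1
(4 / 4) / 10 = 1 / 10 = 0.10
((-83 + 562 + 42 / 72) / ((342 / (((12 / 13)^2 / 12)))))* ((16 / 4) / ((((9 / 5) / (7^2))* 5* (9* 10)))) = 56399 / 2340819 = 0.02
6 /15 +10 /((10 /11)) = 57 /5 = 11.40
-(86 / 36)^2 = -1849 / 324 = -5.71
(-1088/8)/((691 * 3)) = -136/2073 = -0.07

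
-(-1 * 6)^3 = 216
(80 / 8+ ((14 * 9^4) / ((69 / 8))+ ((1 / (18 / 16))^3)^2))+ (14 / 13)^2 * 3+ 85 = 22203733770053 / 2065711167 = 10748.71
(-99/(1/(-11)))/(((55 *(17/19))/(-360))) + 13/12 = -1624963/204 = -7965.50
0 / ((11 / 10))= 0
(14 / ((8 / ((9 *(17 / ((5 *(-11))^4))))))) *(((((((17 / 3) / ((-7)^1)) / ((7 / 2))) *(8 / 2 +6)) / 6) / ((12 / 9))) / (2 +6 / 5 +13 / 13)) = -289 / 143481800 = -0.00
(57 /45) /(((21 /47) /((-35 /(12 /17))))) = -15181 /108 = -140.56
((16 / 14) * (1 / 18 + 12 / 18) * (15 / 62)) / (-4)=-65 / 1302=-0.05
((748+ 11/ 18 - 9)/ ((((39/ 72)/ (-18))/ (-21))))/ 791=958536/ 1469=652.51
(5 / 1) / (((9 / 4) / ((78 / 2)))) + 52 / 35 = 9256 / 105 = 88.15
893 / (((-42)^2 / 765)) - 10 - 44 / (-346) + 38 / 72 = 28833059 / 76293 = 377.93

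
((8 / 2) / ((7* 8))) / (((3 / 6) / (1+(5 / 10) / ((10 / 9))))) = 29 / 140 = 0.21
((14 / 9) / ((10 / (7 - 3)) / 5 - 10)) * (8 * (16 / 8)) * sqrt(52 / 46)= -448 * sqrt(598) / 3933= -2.79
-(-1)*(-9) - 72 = -81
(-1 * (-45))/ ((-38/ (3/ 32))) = -135/ 1216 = -0.11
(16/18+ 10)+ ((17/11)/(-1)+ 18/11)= 1087/99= 10.98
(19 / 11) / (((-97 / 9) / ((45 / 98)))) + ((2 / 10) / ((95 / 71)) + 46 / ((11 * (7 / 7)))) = 211475161 / 49668850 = 4.26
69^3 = 328509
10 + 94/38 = 237/19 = 12.47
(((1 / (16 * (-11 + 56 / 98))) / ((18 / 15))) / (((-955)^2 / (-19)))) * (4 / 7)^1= 0.00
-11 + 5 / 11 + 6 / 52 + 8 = -695 / 286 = -2.43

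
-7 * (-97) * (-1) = -679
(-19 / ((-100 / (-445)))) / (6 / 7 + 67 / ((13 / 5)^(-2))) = -59185 / 317644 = -0.19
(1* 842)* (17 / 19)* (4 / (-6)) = -28628 / 57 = -502.25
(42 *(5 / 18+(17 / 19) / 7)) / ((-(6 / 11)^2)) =-117491 / 2052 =-57.26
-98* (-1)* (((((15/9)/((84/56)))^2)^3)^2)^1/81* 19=1862000000000000/22876792454961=81.39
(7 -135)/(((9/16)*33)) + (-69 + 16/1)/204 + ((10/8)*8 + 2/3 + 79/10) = 1152307/100980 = 11.41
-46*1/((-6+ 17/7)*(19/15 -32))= -966/2305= -0.42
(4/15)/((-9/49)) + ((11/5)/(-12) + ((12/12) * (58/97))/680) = -363821/222615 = -1.63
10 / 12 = 5 / 6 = 0.83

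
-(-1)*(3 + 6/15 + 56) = 297/5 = 59.40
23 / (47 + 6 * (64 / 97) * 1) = 2231 / 4943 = 0.45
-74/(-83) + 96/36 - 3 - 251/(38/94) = -2934812/4731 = -620.34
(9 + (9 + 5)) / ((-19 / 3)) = -69 / 19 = -3.63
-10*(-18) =180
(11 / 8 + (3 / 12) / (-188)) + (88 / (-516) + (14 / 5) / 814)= 238190011 / 197411280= 1.21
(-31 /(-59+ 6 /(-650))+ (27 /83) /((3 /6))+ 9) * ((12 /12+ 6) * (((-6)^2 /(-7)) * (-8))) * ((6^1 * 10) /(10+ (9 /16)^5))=146747181414481920 /8392476400583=17485.56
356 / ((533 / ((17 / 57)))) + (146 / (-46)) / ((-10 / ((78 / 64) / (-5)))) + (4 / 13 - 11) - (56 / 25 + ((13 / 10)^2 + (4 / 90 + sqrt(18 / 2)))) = -58846732393 / 3354062400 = -17.54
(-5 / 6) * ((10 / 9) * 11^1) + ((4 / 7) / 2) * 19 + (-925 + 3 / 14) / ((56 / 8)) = -362155 / 2646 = -136.87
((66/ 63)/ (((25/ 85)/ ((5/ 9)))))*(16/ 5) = 5984/ 945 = 6.33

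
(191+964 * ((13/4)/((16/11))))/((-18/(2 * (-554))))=10392763/72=144343.93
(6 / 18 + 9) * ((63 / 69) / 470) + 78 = 421688 / 5405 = 78.02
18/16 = 9/8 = 1.12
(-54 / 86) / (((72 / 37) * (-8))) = 111 / 2752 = 0.04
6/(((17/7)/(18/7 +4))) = 276/17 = 16.24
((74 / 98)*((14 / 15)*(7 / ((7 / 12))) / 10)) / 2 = 0.42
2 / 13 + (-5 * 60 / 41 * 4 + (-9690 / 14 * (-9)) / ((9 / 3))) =7638529 / 3731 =2047.31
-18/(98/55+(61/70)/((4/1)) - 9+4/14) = 55440/20681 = 2.68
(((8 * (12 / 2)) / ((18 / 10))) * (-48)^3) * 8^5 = -96636764160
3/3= 1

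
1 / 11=0.09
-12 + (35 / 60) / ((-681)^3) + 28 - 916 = -3410869402807 / 3789854892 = -900.00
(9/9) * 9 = 9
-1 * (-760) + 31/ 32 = 24351/ 32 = 760.97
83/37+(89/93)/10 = 2.34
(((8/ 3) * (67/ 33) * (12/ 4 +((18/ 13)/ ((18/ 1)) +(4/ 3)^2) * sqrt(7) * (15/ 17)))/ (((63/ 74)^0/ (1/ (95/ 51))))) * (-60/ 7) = -332320 * sqrt(7)/ 8151 - 109344/ 1463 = -182.61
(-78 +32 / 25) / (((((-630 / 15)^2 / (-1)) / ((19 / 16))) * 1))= 2603 / 50400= 0.05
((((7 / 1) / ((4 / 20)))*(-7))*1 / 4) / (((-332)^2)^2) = -245 / 48597320704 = -0.00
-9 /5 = -1.80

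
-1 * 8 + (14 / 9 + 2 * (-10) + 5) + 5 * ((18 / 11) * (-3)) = -4553 / 99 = -45.99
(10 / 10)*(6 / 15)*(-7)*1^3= -14 / 5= -2.80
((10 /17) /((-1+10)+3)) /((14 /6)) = 5 /238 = 0.02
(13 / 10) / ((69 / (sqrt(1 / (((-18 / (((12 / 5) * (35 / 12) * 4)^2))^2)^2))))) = 998816 / 27945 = 35.74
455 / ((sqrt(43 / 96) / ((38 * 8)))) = 553280 * sqrt(258) / 43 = 206674.25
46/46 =1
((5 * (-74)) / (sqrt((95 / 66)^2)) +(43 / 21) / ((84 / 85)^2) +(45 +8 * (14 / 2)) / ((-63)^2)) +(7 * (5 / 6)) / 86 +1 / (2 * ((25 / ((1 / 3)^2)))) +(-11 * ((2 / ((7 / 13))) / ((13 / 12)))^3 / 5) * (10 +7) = -15999871153123 / 9079484400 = -1762.20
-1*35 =-35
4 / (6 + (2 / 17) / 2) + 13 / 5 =1679 / 515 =3.26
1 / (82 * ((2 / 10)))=5 / 82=0.06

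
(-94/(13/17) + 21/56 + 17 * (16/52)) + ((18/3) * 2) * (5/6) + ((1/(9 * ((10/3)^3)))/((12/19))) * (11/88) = -44643753/416000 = -107.32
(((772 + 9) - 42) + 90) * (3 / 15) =165.80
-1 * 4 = -4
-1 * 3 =-3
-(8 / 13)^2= -64 / 169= -0.38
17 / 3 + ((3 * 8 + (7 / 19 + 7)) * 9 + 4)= 16643 / 57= 291.98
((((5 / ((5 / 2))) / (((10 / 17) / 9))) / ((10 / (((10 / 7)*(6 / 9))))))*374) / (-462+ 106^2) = 19074 / 188545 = 0.10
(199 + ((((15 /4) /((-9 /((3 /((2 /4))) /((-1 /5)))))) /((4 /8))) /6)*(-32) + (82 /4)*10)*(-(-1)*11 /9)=8932 /27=330.81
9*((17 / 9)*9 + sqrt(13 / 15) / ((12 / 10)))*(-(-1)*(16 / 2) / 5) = 4*sqrt(195) / 5 + 1224 / 5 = 255.97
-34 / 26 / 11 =-17 / 143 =-0.12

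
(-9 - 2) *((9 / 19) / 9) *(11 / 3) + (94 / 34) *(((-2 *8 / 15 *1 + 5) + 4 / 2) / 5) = 28052 / 24225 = 1.16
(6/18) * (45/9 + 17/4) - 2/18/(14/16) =745/252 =2.96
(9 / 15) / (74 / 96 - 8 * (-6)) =144 / 11705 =0.01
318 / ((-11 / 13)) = -375.82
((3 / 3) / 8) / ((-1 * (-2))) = 1 / 16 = 0.06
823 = 823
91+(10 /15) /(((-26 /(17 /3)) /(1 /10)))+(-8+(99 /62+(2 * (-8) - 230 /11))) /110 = 795154343 /8777340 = 90.59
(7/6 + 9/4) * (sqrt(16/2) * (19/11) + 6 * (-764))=-15662 + 779 * sqrt(2)/66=-15645.31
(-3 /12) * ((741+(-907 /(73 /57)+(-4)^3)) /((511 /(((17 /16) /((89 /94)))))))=910061 /53119472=0.02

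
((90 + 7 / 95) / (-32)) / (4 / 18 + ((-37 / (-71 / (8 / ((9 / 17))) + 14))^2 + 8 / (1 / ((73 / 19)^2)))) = -468304886115 / 22317135975232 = -0.02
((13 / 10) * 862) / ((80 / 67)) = 375401 / 400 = 938.50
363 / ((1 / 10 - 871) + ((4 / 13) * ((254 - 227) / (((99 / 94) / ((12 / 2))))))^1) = -173030 / 392569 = -0.44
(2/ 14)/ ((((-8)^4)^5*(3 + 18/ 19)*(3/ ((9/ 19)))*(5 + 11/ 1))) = 1/ 3228180212899171532800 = 0.00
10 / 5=2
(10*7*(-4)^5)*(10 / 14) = -51200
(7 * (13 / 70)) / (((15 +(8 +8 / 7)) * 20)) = 7 / 2600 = 0.00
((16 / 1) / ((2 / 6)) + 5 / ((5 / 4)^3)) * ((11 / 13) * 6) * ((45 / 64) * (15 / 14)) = 193.38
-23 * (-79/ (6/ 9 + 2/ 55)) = 299805/ 116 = 2584.53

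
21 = 21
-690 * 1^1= -690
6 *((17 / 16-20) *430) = -195435 / 4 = -48858.75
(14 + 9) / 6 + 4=7.83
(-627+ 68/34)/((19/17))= -559.21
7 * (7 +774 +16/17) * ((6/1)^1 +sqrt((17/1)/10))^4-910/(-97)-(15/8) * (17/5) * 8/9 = 210481362 * sqrt(170)/425 +4511413848869/494700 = 15576767.76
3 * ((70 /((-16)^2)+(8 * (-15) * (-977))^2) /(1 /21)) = 110841434728605 /128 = 865948708817.23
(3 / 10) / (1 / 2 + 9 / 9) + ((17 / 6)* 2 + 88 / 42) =836 / 105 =7.96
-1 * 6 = -6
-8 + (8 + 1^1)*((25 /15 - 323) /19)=-3044 /19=-160.21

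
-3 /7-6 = -45 /7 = -6.43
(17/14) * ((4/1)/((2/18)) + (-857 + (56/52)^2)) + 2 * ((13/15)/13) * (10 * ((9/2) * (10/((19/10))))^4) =129054091786279/308339486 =418545.46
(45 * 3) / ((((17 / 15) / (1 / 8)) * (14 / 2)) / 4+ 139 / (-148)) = 299700 / 33139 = 9.04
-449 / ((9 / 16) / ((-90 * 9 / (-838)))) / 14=-161640 / 2933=-55.11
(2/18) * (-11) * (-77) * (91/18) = 77077/162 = 475.78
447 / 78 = 149 / 26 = 5.73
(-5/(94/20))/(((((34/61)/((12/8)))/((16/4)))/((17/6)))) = -1525/47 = -32.45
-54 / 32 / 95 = -27 / 1520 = -0.02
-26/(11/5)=-11.82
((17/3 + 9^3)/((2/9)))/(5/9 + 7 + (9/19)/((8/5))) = 4522608/10741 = 421.06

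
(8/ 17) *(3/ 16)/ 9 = 1/ 102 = 0.01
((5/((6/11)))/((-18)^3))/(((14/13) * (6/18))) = -715/163296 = -0.00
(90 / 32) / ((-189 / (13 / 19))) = -65 / 6384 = -0.01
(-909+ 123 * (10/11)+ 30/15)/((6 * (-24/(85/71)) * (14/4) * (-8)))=-743495/3148992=-0.24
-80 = -80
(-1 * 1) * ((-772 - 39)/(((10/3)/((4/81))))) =1622/135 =12.01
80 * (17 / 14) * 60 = 40800 / 7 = 5828.57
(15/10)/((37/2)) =3/37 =0.08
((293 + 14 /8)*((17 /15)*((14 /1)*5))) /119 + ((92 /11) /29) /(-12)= 376055 /1914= 196.48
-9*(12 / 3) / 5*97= -3492 / 5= -698.40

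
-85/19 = -4.47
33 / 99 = 1 / 3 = 0.33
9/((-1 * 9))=-1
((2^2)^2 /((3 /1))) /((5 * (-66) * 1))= -8 /495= -0.02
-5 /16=-0.31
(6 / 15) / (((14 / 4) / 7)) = 4 / 5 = 0.80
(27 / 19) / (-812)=-27 / 15428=-0.00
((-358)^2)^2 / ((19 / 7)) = 114982076272 / 19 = 6051688224.84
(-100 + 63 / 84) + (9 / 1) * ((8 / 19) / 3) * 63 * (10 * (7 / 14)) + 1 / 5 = 113561 / 380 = 298.84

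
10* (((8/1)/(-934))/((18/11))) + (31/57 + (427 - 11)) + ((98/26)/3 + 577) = 1032688607/1038141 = 994.75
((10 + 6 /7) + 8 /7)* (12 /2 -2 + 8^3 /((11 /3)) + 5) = 19620 /11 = 1783.64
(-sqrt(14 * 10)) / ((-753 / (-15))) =-10 * sqrt(35) / 251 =-0.24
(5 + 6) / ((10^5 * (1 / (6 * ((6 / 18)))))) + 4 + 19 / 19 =250011 / 50000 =5.00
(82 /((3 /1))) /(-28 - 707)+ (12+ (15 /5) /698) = 11.97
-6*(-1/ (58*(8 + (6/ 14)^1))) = 0.01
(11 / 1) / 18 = 0.61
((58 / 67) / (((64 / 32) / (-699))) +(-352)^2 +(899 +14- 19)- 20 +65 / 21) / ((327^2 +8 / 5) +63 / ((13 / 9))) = 5692092575 / 4891663434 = 1.16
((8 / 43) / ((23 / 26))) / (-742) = -104 / 366919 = -0.00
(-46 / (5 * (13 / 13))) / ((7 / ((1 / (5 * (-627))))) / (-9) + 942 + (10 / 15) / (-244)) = -16836 / 6186005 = -0.00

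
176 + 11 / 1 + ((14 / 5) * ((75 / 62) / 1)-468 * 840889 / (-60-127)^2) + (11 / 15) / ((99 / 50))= -323806385108 / 29269053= -11063.10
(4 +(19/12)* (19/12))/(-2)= -937/288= -3.25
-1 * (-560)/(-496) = -35/31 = -1.13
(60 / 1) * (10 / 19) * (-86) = -51600 / 19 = -2715.79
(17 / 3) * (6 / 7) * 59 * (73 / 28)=73219 / 98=747.13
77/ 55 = 1.40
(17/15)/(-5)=-17/75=-0.23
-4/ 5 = -0.80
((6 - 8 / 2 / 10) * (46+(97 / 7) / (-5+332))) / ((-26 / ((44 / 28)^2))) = -1961894 / 80115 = -24.49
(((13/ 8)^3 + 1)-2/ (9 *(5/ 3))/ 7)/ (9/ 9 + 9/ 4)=283421/ 174720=1.62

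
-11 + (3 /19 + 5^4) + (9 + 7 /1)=11973 /19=630.16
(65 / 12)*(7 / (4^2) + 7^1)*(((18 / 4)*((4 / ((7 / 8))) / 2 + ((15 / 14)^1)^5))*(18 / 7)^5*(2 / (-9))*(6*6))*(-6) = 3617524.01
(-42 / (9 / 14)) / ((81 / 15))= -980 / 81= -12.10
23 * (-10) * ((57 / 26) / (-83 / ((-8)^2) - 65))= 419520 / 55159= 7.61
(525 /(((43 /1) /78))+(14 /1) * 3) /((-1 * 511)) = -1.95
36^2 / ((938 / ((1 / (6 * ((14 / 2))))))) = 108 / 3283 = 0.03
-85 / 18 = -4.72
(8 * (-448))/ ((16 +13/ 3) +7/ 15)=-2240/ 13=-172.31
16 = 16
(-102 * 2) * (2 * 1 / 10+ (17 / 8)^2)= -76959 / 80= -961.99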